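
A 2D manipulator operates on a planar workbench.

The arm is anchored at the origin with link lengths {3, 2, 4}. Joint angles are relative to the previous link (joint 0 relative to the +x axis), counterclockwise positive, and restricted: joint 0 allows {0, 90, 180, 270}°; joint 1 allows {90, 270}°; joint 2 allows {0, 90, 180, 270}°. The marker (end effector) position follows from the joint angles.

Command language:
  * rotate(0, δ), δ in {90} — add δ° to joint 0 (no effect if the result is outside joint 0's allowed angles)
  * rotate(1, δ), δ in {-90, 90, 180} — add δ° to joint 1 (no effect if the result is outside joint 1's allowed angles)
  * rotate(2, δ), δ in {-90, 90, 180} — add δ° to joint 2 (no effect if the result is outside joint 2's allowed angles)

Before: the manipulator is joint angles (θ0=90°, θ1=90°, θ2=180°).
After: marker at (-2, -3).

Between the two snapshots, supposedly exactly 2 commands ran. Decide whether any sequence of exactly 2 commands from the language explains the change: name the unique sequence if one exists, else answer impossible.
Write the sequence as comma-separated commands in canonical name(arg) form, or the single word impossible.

from: joint angles (θ0=90°, θ1=90°, θ2=180°)
1. rotate(0, 90) → joint angles (θ0=180°, θ1=90°, θ2=180°)
2. rotate(0, 90) → joint angles (θ0=270°, θ1=90°, θ2=180°)
uniquely the one of 49 2-step routes that fits.

rotate(0, 90), rotate(0, 90)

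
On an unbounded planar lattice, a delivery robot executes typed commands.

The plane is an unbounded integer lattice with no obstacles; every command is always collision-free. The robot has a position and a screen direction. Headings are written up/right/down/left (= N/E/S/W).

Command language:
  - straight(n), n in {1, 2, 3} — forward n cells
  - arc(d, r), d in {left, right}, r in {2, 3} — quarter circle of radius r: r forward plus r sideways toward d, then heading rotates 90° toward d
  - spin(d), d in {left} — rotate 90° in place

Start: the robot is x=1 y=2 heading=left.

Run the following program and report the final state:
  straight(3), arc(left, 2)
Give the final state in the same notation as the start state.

x=-4 y=0 heading=down

start: x=1 y=2 heading=left
1. straight(3) → x=-2 y=2 heading=left
2. arc(left, 2) → x=-4 y=0 heading=down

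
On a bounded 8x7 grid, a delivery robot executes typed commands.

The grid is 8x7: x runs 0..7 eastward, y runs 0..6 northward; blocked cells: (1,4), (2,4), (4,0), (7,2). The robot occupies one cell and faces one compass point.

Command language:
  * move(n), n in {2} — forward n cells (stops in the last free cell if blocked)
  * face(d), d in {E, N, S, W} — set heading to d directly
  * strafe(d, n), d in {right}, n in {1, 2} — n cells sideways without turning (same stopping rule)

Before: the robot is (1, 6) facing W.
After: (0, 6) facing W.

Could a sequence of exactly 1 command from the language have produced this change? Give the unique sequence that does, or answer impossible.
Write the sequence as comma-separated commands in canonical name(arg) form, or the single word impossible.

move(2)

key: move(2) runs into the grid edge before its full distance
start: (1, 6) facing W
1. move(2) → (0, 6) facing W
uniquely the one of 7 1-step routes that fits.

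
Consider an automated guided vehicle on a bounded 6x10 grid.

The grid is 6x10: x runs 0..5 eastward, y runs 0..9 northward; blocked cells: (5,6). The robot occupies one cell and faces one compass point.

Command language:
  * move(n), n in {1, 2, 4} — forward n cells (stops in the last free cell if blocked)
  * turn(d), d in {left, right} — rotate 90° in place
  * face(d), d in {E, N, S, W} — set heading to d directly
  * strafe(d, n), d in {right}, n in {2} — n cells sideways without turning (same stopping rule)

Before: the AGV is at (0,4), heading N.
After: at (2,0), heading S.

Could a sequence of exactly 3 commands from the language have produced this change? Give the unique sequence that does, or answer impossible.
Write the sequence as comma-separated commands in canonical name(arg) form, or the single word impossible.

strafe(right, 2), face(S), move(4)

key: order matters: swapping strafe(right, 2) and move(4) lands elsewhere
t0: at (0,4), heading N
[1] after strafe(right, 2): at (2,4), heading N
[2] after face(S): at (2,4), heading S
[3] after move(4): at (2,0), heading S
all 1000 alternatives checked — unique.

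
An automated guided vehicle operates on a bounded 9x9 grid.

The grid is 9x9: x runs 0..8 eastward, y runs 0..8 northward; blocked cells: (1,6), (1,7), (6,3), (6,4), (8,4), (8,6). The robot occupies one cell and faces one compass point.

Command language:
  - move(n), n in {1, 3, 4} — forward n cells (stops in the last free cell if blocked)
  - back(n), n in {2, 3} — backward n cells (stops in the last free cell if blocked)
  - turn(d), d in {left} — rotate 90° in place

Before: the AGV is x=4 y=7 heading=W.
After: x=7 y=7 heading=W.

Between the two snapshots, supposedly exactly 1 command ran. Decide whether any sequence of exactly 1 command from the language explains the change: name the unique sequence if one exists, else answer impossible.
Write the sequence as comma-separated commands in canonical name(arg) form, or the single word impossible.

key: still facing W — the one step turns nothing
initial: x=4 y=7 heading=W
[1] after back(3): x=7 y=7 heading=W
uniquely the one of 6 1-step routes that fits.

back(3)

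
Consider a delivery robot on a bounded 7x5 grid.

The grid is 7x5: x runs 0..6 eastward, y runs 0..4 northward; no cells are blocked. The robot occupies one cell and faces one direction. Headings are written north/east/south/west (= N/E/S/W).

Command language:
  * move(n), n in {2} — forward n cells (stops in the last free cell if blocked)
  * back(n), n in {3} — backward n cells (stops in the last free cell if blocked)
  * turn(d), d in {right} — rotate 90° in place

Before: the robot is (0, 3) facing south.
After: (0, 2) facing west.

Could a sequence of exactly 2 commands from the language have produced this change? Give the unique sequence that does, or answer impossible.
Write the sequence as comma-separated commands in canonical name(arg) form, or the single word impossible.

impossible

checked all 2-command options: none fits.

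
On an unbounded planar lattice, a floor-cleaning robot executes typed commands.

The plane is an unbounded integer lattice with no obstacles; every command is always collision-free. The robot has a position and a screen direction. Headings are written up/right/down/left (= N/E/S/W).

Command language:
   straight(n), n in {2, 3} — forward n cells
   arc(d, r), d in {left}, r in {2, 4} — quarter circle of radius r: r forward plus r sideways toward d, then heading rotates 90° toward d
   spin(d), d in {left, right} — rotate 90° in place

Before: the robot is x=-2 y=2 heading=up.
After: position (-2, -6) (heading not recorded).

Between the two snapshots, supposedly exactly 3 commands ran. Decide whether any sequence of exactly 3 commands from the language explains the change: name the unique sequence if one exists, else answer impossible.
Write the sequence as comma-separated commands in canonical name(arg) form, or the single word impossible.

spin(left), arc(left, 4), arc(left, 4)

key: running arc(left, 4) before spin(left) would end elsewhere — order is forced
start: x=-2 y=2 heading=up
1. spin(left) → x=-2 y=2 heading=left
2. arc(left, 4) → x=-6 y=-2 heading=down
3. arc(left, 4) → x=-2 y=-6 heading=right
uniquely the one of 216 3-step routes that fits.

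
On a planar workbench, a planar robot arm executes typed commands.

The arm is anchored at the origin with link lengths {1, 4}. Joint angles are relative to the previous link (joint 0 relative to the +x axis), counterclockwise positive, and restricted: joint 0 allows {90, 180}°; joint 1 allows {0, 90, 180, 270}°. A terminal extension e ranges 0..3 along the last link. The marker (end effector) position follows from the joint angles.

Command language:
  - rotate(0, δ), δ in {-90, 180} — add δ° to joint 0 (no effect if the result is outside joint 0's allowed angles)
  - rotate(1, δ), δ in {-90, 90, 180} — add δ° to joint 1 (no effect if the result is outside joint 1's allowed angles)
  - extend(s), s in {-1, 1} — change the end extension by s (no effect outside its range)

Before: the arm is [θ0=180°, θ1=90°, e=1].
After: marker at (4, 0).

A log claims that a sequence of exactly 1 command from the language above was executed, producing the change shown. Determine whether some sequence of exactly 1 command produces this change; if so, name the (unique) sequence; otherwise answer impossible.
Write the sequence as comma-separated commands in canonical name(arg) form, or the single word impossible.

from: [θ0=180°, θ1=90°, e=1]
t=1 rotate(1, 90) ⇒ [θ0=180°, θ1=180°, e=1]
no other 1-command option fits: unique.

rotate(1, 90)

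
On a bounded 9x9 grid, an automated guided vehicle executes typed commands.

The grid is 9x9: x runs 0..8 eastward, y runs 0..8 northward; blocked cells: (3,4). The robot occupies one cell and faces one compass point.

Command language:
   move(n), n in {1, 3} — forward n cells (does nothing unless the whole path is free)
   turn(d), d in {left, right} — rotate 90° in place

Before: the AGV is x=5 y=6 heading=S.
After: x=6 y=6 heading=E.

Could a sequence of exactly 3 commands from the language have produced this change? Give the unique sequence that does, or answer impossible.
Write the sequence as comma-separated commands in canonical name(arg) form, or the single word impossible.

key: position moved to (6,6) AND the heading swung to E — translation plus rotation needed
t0: x=5 y=6 heading=S
step 1 (turn(left)): x=5 y=6 heading=E
step 2 (move(1)): x=6 y=6 heading=E
step 3 (move(3)): x=6 y=6 heading=E
uniquely the one of 64 3-step routes that fits.

turn(left), move(1), move(3)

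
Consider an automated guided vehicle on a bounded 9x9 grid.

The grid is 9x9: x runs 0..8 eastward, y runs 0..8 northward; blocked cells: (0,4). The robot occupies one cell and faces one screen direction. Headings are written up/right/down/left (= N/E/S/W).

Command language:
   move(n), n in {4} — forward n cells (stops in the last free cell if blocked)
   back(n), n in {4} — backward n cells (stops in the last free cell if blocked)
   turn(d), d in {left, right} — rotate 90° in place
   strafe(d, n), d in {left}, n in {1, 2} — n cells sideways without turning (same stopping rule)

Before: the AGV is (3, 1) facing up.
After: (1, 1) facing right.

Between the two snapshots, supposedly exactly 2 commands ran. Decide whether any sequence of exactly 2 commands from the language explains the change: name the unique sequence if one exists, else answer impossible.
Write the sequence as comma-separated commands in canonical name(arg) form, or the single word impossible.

strafe(left, 2), turn(right)

key: running turn(right) before strafe(left, 2) would end elsewhere — order is forced
start: (3, 1) facing up
step 1 (strafe(left, 2)): (1, 1) facing up
step 2 (turn(right)): (1, 1) facing right
uniquely the one of 36 2-step routes that fits.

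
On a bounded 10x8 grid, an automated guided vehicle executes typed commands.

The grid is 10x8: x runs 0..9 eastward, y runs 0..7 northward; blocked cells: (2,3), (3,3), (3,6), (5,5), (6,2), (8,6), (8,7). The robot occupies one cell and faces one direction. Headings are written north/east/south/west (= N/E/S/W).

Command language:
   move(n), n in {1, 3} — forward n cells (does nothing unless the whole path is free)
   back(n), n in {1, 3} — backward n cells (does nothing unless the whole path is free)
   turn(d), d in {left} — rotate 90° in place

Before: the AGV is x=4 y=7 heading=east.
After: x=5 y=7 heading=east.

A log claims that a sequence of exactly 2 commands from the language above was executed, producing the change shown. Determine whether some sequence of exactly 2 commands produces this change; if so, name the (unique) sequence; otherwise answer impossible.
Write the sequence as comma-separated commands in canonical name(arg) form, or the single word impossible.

move(1), move(3)

key: move(3) would hit the blocked cell at (8,7), so it does nothing
initial: x=4 y=7 heading=east
step 1 (move(1)): x=5 y=7 heading=east
step 2 (move(3)): x=5 y=7 heading=east
all 25 alternatives checked — unique.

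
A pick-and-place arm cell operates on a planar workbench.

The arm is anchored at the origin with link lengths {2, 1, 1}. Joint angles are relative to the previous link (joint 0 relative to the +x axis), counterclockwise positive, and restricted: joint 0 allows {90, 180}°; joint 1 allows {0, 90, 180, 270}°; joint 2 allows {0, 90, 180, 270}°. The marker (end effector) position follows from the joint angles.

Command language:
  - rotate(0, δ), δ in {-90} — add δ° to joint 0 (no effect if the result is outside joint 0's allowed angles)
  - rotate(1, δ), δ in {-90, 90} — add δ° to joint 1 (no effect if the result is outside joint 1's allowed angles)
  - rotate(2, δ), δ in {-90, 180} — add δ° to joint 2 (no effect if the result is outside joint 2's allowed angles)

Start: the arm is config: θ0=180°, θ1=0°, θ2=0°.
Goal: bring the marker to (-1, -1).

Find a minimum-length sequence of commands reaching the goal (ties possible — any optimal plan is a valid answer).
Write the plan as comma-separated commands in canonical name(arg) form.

begin: config: θ0=180°, θ1=0°, θ2=0°
step 1 (rotate(1, -90)): config: θ0=180°, θ1=270°, θ2=0°
step 2 (rotate(1, -90)): config: θ0=180°, θ1=180°, θ2=0°
step 3 (rotate(2, -90)): config: θ0=180°, θ1=180°, θ2=270°
nothing shorter than 3 reaches the goal.

rotate(1, -90), rotate(1, -90), rotate(2, -90)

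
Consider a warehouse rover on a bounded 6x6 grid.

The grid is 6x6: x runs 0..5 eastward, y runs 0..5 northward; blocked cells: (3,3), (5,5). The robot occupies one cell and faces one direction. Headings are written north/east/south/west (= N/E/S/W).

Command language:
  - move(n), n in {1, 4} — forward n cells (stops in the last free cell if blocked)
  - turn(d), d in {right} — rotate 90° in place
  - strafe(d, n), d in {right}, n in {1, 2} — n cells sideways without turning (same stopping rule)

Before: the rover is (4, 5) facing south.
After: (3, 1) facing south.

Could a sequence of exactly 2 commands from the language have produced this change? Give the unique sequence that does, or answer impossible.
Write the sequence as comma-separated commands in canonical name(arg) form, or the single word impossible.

move(4), strafe(right, 1)

key: heading stays S — no command in the sequence turns
t0: (4, 5) facing south
[1] after move(4): (4, 1) facing south
[2] after strafe(right, 1): (3, 1) facing south
all 25 alternatives checked — unique.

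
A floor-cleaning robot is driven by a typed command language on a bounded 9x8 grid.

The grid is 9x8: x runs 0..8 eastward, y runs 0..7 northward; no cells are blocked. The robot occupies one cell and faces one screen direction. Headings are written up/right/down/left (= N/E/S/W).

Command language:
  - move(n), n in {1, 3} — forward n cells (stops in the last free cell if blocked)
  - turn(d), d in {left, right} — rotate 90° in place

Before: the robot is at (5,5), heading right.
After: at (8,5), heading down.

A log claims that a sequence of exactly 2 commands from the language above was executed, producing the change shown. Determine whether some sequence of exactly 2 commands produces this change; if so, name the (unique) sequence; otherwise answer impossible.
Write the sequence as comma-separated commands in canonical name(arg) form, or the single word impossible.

key: cell and facing (now S) both changed — the 2 commands mix motion and turning
begin: at (5,5), heading right
[1] after move(3): at (8,5), heading right
[2] after turn(right): at (8,5), heading down
no rival 2-sequence matches.

move(3), turn(right)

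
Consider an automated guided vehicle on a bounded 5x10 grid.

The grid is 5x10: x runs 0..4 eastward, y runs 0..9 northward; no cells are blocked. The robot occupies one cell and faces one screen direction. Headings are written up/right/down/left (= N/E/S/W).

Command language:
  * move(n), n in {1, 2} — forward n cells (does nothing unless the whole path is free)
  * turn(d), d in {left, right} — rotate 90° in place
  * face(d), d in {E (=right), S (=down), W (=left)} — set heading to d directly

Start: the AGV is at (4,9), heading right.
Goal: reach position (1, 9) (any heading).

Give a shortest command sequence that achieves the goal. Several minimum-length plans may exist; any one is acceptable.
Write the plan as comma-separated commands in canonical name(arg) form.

initial: at (4,9), heading right
[1] after face(W): at (4,9), heading left
[2] after move(2): at (2,9), heading left
[3] after move(1): at (1,9), heading left
nothing shorter than 3 reaches the goal.

face(W), move(2), move(1)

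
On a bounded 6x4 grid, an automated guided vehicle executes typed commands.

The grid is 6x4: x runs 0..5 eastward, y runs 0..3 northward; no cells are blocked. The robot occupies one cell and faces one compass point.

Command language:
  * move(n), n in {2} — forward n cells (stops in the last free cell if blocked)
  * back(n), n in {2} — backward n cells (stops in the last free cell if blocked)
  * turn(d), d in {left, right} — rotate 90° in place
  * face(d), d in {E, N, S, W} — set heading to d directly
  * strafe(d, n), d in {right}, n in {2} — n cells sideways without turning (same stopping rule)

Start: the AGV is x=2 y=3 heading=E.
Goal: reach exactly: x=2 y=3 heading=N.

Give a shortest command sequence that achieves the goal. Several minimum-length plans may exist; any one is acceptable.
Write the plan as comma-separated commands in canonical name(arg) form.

start: x=2 y=3 heading=E
step 1 (turn(left)): x=2 y=3 heading=N
minimal: 1 command(s), checked below 1.

turn(left)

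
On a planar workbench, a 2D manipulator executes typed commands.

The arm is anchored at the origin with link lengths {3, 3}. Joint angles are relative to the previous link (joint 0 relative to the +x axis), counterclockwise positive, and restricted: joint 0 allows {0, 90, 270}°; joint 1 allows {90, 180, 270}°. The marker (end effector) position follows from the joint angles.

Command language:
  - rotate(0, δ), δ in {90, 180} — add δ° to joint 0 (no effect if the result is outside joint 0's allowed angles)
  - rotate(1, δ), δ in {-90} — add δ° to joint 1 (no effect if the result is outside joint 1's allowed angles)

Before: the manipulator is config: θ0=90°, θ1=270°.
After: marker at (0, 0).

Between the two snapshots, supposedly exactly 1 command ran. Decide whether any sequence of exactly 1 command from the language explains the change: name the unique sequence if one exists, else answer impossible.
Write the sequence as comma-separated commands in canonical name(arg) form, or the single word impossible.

t0: config: θ0=90°, θ1=270°
1. rotate(1, -90) → config: θ0=90°, θ1=180°
no rival 1-sequence matches.

rotate(1, -90)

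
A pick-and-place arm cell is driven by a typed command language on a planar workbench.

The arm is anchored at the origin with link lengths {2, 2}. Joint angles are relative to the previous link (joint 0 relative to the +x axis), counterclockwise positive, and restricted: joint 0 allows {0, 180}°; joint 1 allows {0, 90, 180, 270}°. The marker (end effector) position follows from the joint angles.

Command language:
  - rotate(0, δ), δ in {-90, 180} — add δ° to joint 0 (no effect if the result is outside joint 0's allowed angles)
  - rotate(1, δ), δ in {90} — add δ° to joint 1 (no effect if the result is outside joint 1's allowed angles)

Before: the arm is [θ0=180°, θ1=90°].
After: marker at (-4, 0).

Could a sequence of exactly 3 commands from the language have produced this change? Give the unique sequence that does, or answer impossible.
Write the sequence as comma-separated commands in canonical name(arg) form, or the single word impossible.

rotate(1, 90), rotate(1, 90), rotate(1, 90)

start: [θ0=180°, θ1=90°]
1. rotate(1, 90) → [θ0=180°, θ1=180°]
2. rotate(1, 90) → [θ0=180°, θ1=270°]
3. rotate(1, 90) → [θ0=180°, θ1=0°]
no other 3-command option fits: unique.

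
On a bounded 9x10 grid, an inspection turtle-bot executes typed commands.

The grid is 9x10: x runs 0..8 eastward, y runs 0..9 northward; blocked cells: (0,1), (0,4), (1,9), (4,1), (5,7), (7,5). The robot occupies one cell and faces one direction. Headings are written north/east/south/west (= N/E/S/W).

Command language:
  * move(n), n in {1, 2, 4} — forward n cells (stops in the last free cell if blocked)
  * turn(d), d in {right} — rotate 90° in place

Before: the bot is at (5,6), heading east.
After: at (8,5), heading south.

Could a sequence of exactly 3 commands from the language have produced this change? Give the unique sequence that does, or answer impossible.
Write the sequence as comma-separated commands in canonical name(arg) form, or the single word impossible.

key: move(4) runs into the grid edge before its full distance
initial: at (5,6), heading east
t=1 move(4) ⇒ at (8,6), heading east
t=2 turn(right) ⇒ at (8,6), heading south
t=3 move(1) ⇒ at (8,5), heading south
no other 3-command option fits: unique.

move(4), turn(right), move(1)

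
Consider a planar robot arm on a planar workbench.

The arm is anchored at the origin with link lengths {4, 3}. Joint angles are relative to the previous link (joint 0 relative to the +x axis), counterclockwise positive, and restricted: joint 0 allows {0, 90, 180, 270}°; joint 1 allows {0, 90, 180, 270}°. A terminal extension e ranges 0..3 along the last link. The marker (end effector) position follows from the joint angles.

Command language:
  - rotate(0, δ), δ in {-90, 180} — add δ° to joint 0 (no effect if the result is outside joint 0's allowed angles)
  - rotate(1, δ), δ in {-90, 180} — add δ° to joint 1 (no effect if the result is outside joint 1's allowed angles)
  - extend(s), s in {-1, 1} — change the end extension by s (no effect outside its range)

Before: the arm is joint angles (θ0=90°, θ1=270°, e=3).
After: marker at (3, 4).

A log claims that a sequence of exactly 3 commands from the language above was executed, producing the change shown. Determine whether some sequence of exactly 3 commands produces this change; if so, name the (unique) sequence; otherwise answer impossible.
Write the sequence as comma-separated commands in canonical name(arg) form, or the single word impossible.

initial: joint angles (θ0=90°, θ1=270°, e=3)
t=1 extend(-1) ⇒ joint angles (θ0=90°, θ1=270°, e=2)
t=2 extend(-1) ⇒ joint angles (θ0=90°, θ1=270°, e=1)
t=3 extend(-1) ⇒ joint angles (θ0=90°, θ1=270°, e=0)
no rival 3-sequence matches.

extend(-1), extend(-1), extend(-1)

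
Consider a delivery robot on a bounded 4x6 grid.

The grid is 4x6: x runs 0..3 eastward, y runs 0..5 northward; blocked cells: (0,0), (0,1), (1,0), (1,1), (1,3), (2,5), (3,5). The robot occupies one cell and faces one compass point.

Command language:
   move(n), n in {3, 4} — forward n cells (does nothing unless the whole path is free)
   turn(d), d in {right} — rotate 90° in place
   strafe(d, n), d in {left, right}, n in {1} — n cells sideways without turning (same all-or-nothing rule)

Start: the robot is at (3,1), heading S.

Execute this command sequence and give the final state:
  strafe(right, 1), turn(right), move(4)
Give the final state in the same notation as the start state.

at (2,1), heading W

initial: at (3,1), heading S
t=1 strafe(right, 1) ⇒ at (2,1), heading S
t=2 turn(right) ⇒ at (2,1), heading W
t=3 move(4) ⇒ at (2,1), heading W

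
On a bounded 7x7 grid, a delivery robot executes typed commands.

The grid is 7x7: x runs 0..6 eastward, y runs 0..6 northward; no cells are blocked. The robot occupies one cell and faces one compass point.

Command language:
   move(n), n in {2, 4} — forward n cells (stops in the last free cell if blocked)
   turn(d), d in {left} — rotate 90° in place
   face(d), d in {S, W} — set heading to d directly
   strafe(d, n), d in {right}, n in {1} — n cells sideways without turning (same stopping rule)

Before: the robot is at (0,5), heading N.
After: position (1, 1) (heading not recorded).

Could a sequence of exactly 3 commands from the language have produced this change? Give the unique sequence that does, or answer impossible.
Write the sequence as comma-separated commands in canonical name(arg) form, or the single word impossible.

strafe(right, 1), face(S), move(4)

key: order matters: swapping strafe(right, 1) and move(4) lands elsewhere
initial: at (0,5), heading N
1. strafe(right, 1) → at (1,5), heading N
2. face(S) → at (1,5), heading S
3. move(4) → at (1,1), heading S
all 216 alternatives checked — unique.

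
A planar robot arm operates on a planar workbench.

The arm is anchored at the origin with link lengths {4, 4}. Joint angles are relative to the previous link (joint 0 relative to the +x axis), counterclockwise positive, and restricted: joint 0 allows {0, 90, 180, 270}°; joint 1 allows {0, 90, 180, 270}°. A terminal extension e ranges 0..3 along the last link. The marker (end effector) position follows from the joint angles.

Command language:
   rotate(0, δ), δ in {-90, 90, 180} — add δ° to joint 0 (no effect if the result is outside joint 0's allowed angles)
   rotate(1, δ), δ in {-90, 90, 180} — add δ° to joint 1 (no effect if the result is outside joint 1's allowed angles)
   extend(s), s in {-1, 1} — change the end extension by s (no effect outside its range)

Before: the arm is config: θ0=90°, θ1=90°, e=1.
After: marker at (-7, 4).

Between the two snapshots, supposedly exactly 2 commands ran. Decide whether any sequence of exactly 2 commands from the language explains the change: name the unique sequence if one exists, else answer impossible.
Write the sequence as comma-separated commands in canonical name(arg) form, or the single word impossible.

begin: config: θ0=90°, θ1=90°, e=1
step 1 (extend(1)): config: θ0=90°, θ1=90°, e=2
step 2 (extend(1)): config: θ0=90°, θ1=90°, e=3
no rival 2-sequence matches.

extend(1), extend(1)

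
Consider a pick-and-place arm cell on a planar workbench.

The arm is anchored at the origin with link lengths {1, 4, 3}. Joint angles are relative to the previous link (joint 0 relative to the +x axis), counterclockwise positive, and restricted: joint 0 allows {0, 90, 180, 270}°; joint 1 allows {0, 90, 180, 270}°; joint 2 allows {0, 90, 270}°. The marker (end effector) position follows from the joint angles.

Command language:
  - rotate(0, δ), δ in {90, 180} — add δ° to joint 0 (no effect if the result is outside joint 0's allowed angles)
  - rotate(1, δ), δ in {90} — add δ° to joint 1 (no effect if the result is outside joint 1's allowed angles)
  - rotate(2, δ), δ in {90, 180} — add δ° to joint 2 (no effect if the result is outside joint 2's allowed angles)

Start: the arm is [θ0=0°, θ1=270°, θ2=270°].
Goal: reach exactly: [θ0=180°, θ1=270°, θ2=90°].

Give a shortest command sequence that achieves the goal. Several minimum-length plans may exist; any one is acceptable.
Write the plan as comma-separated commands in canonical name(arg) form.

rotate(0, 180), rotate(2, 180)

start: [θ0=0°, θ1=270°, θ2=270°]
t=1 rotate(0, 180) ⇒ [θ0=180°, θ1=270°, θ2=270°]
t=2 rotate(2, 180) ⇒ [θ0=180°, θ1=270°, θ2=90°]
nothing shorter than 2 reaches the goal.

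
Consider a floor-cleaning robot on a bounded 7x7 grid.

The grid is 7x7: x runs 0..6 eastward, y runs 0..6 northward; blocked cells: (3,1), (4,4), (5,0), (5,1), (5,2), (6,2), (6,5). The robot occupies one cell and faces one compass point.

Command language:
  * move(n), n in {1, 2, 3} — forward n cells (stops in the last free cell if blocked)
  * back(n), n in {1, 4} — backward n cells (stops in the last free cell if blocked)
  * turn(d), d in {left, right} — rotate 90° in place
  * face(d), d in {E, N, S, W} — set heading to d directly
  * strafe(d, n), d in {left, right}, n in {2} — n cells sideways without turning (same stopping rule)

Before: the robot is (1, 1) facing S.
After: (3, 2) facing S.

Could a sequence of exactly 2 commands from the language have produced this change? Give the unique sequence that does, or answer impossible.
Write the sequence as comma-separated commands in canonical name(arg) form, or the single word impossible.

back(1), strafe(left, 2)

key: running strafe(left, 2) before back(1) would end elsewhere — order is forced
begin: (1, 1) facing S
step 1 (back(1)): (1, 2) facing S
step 2 (strafe(left, 2)): (3, 2) facing S
no other 2-command option fits: unique.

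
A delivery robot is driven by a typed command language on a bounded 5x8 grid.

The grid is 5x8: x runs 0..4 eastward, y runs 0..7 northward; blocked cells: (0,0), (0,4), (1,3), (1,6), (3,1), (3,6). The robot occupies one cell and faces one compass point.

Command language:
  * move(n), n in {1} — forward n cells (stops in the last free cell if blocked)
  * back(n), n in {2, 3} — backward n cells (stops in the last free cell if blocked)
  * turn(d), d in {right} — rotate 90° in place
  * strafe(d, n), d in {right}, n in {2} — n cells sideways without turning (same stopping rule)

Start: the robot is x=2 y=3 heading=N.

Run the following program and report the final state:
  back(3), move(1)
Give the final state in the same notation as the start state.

begin: x=2 y=3 heading=N
1. back(3) → x=2 y=0 heading=N
2. move(1) → x=2 y=1 heading=N

x=2 y=1 heading=N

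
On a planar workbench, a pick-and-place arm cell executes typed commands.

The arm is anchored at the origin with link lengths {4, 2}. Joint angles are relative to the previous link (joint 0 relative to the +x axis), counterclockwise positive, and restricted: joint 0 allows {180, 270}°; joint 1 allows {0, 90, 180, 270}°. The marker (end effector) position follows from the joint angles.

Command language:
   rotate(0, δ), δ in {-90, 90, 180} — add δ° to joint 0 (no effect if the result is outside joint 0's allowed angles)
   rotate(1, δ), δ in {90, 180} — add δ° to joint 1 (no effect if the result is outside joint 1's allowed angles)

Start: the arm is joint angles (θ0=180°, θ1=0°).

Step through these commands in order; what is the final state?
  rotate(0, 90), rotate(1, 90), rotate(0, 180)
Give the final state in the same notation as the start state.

t0: joint angles (θ0=180°, θ1=0°)
step 1 (rotate(0, 90)): joint angles (θ0=270°, θ1=0°)
step 2 (rotate(1, 90)): joint angles (θ0=270°, θ1=90°)
step 3 (rotate(0, 180)): joint angles (θ0=270°, θ1=90°)

joint angles (θ0=270°, θ1=90°)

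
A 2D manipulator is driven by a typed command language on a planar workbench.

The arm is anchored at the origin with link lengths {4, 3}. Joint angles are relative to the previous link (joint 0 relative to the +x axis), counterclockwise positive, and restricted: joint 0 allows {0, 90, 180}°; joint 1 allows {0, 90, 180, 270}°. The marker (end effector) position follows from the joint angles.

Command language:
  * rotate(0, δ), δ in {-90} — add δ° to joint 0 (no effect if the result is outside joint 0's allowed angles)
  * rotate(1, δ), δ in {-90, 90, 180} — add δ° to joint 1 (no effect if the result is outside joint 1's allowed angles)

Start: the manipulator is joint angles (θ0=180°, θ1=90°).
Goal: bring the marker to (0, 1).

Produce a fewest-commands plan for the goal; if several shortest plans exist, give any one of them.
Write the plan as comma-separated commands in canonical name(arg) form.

begin: joint angles (θ0=180°, θ1=90°)
t=1 rotate(0, -90) ⇒ joint angles (θ0=90°, θ1=90°)
t=2 rotate(1, 90) ⇒ joint angles (θ0=90°, θ1=180°)
shorter routes all fall short; 2 is best.

rotate(0, -90), rotate(1, 90)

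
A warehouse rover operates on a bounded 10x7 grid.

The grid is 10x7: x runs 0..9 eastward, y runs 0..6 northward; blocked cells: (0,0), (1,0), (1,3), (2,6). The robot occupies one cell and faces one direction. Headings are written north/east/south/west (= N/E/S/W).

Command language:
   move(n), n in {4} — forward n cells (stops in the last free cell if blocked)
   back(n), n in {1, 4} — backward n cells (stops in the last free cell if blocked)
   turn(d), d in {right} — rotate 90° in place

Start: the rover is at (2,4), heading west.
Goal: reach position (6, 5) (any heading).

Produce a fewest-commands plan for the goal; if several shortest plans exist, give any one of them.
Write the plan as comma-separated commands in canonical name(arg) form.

from: at (2,4), heading west
1. turn(right) → at (2,4), heading north
2. move(4) → at (2,5), heading north
3. turn(right) → at (2,5), heading east
4. move(4) → at (6,5), heading east
shorter routes all fall short; 4 is best.

turn(right), move(4), turn(right), move(4)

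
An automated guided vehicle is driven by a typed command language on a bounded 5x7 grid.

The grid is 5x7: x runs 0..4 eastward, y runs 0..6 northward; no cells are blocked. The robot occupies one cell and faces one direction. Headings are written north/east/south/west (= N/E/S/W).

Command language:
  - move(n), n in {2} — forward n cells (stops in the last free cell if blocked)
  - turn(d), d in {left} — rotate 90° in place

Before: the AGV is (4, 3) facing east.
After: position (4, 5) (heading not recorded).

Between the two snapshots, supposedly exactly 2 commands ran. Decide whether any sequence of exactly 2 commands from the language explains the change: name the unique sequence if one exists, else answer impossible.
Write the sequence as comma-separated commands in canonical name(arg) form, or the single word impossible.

turn(left), move(2)

key: running move(2) before turn(left) would end elsewhere — order is forced
start: (4, 3) facing east
step 1 (turn(left)): (4, 3) facing north
step 2 (move(2)): (4, 5) facing north
no other 2-command option fits: unique.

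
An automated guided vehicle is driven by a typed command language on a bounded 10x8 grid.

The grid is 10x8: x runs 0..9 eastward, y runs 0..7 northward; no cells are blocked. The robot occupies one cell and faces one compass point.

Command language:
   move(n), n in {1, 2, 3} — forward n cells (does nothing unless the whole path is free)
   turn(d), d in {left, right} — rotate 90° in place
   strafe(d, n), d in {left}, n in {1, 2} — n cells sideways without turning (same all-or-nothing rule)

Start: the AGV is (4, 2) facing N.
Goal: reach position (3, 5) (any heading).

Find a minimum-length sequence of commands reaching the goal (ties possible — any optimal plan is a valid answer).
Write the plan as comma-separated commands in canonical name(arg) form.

start: (4, 2) facing N
1. strafe(left, 1) → (3, 2) facing N
2. move(3) → (3, 5) facing N
minimal: 2 command(s), checked below 2.

strafe(left, 1), move(3)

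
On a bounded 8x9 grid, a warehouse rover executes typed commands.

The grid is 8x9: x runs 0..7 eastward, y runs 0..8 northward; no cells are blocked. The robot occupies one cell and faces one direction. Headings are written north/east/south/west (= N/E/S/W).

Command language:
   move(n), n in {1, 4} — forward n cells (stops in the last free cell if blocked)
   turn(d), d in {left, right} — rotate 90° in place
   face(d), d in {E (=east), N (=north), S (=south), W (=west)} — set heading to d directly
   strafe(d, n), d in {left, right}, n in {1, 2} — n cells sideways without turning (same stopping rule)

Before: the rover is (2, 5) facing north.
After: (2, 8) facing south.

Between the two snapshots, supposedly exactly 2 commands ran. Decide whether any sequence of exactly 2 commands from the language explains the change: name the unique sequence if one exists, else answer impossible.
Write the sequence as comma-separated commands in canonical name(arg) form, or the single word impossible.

key: running face(S) before move(4) would end elsewhere — order is forced
start: (2, 5) facing north
1. move(4) → (2, 8) facing north
2. face(S) → (2, 8) facing south
no rival 2-sequence matches.

move(4), face(S)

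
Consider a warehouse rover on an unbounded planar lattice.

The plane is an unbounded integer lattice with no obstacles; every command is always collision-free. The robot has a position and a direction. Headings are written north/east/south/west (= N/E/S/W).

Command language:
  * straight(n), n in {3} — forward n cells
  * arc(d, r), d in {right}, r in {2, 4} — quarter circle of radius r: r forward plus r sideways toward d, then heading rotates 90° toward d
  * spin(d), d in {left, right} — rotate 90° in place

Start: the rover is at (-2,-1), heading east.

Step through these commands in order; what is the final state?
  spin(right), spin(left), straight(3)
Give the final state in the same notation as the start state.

at (1,-1), heading east

t0: at (-2,-1), heading east
1. spin(right) → at (-2,-1), heading south
2. spin(left) → at (-2,-1), heading east
3. straight(3) → at (1,-1), heading east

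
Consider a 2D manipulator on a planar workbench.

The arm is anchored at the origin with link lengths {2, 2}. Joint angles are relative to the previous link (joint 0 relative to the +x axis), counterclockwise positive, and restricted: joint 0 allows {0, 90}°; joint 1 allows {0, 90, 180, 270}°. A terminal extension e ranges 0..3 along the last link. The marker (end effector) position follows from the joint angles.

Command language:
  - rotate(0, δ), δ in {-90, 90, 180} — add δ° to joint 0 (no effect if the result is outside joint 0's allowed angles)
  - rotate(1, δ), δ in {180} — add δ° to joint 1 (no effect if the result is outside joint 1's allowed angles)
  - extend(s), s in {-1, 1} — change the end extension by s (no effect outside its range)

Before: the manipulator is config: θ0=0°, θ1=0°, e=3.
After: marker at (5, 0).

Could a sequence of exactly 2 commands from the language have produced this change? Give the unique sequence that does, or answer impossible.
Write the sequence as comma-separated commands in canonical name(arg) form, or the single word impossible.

initial: config: θ0=0°, θ1=0°, e=3
t=1 extend(-1) ⇒ config: θ0=0°, θ1=0°, e=2
t=2 extend(-1) ⇒ config: θ0=0°, θ1=0°, e=1
no rival 2-sequence matches.

extend(-1), extend(-1)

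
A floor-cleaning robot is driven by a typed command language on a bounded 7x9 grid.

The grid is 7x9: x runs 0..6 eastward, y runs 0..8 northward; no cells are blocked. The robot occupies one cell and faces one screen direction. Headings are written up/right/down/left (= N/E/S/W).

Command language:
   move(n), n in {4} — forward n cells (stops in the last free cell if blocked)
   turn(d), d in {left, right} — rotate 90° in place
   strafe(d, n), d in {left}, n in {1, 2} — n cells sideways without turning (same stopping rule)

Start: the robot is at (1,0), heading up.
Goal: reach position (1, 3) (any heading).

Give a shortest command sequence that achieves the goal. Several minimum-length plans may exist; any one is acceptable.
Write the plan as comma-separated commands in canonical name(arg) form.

from: at (1,0), heading up
t=1 move(4) ⇒ at (1,4), heading up
t=2 turn(left) ⇒ at (1,4), heading left
t=3 strafe(left, 1) ⇒ at (1,3), heading left
no 2-step plan works, so 3 is optimal.

move(4), turn(left), strafe(left, 1)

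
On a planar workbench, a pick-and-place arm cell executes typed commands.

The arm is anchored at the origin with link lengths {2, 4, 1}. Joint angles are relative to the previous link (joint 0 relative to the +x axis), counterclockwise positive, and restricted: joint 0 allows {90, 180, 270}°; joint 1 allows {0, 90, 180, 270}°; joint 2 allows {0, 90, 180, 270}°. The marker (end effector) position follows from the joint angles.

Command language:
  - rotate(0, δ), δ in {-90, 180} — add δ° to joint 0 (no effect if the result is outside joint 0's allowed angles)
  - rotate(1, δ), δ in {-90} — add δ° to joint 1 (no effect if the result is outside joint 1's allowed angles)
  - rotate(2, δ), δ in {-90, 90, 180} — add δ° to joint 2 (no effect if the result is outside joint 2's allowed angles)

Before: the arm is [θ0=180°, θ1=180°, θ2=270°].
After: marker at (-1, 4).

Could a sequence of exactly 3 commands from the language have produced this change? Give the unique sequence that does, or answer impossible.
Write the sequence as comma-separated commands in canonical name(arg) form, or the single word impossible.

rotate(1, -90), rotate(1, -90), rotate(1, -90)

from: [θ0=180°, θ1=180°, θ2=270°]
1. rotate(1, -90) → [θ0=180°, θ1=90°, θ2=270°]
2. rotate(1, -90) → [θ0=180°, θ1=0°, θ2=270°]
3. rotate(1, -90) → [θ0=180°, θ1=270°, θ2=270°]
uniquely the one of 216 3-step routes that fits.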